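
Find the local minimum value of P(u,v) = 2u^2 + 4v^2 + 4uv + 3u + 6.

15/4

∂P/∂u = 4u + 4v + 3 = 0 and ∂P/∂v = 4u + 8v = 0, so (u, v) = (-3/2, 3/4).
The Hessian has P_{uu} = 4, P_{vv} = 8, P_{uv} = 4, giving D = 16 > 0 with P_{uu} > 0, so the point is a local minimum.
P(-3/2, 3/4) = 15/4.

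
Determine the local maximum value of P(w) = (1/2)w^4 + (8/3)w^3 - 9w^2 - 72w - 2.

Critical points: P'(w) = 2w^3 + 8w^2 - 18w - 72 vanishes at w = -4, -3, 3.
Second-derivative test with P''(w) = 6w^2 + 16w - 18: P''(-4) = 14 > 0 ⇒ local minimum; P''(-3) = -12 < 0 ⇒ local maximum; P''(3) = 84 > 0 ⇒ local minimum.
So the local maximum value is P(-3) = 203/2.

203/2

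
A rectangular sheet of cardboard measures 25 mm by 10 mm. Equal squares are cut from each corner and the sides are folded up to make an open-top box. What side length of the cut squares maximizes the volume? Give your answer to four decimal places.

With cut size x, the volume is V(x) = x(25 − 2x)(10 − 2x) for 0 < x < 5.
V'(x) = 12x^2 − 140x + 250. Setting V'(x) = 0 gives x ≈ 2.2009 (the root in (0, 5)).
V''(x) = 24x − 140 is negative there, so this is the maximum; V ≈ 253.7920.

2.2009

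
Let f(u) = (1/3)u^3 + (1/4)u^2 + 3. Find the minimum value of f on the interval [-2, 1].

The derivative is u^2 + (1/2)u, which vanishes at u = -1/2 and u = 0.
Candidates: f(-2) = 4/3, f(-1/2) = 145/48, f(0) = 3, f(1) = 43/12.
Hence the absolute minimum is 4/3 at u = -2.

4/3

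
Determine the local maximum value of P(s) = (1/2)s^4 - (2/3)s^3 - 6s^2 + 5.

5

Critical points: P'(s) = 2s^3 - 2s^2 - 12s vanishes at s = -2, 0, 3.
Second-derivative test with P''(s) = 6s^2 - 4s - 12: P''(-2) = 20 > 0 ⇒ local minimum; P''(0) = -12 < 0 ⇒ local maximum; P''(3) = 30 > 0 ⇒ local minimum.
The local maximum is P(0) = 5.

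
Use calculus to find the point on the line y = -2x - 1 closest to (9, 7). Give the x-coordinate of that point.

-7/5

Minimize D(x)^2 = (x - 9)^2 + (-2x - 8)^2.
d/dx[D^2] = 2(x - 9) + 2·(-2)·(-2x - 8) = 0 ⇒ x = -7/5.
Then y = 9/5 and the distance is √(676/5) ≈ 11.6276.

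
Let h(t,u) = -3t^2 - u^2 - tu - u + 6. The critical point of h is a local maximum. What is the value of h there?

∂h/∂t = -6t - u = 0 and ∂h/∂u = -t - 2u - 1 = 0, so (t, u) = (1/11, -6/11).
The Hessian has h_{tt} = -6, h_{uu} = -2, h_{tu} = -1, giving D = 11 > 0 with h_{tt} < 0, so the point is a local maximum.
h(1/11, -6/11) = 69/11.

69/11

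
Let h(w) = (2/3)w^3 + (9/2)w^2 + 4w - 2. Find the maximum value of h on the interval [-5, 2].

88/3

h'(w) = 2w^2 + 9w + 4, which vanishes at w = -4 and w = -1/2.
Evaluating at the critical points and endpoints: h(-5) = 43/6,  h(-4) = 34/3,  h(-1/2) = -71/24,  h(2) = 88/3.
So the maximum is h(2) = 88/3.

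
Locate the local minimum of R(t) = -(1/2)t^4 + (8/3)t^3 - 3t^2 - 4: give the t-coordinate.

Critical points: R'(t) = -2t^3 + 8t^2 - 6t vanishes at t = 0, 1, 3.
Second-derivative test with R''(t) = -6t^2 + 16t - 6: R''(0) = -6 < 0 ⇒ local maximum; R''(1) = 4 > 0 ⇒ local minimum; R''(3) = -12 < 0 ⇒ local maximum.
So the local minimum value is R(1) = -29/6.

1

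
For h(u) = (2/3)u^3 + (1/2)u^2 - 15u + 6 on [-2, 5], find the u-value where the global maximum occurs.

-2

The derivative is 2u^2 + u - 15, whose only zero in [-2, 5] is u = 5/2.
Candidates: h(-2) = 98/3, h(5/2) = -431/24, h(5) = 161/6.
Hence the absolute maximum is 98/3 at u = -2.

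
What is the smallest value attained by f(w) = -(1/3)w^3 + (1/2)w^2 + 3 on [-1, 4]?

f'(w) = -w^2 + w, which vanishes at w = 0 and w = 1.
Compare values at every candidate in [-1, 4]: f(-1) = 23/6, f(0) = 3, f(1) = 19/6, f(4) = -31/3.
Hence the absolute minimum is -31/3 at w = 4.

-31/3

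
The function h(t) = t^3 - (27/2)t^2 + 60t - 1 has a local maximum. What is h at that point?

87

h'(t) = 3t^2 - 27t + 60 = 0 at t = 4, 5.
h''(t) = 6t - 27. h''(4) = -3 < 0 ⇒ local maximum; h''(5) = 3 > 0 ⇒ local minimum.
Thus h has its local maximum at t = 4, with value 87.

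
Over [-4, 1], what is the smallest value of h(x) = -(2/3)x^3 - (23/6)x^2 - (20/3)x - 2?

Differentiating, h'(x) = -2x^2 - (23/3)x - 20/3; which vanishes at x = -5/2 and x = -4/3.
Compare values at every candidate in [-4, 1]: h(-4) = 6; h(-5/2) = 9/8; h(-4/3) = 134/81; h(1) = -79/6.
The minimum over the interval is -79/6, attained at x = 1.

-79/6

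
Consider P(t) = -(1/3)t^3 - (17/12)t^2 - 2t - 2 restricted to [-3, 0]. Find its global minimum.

-2

P'(t) = -t^2 - (17/6)t - 2, which vanishes at t = -3/2 and t = -4/3.
Evaluating at the critical points and endpoints: P(-3) = 1/4, P(-3/2) = -17/16, P(-4/3) = -86/81, P(0) = -2.
So the minimum is P(0) = -2.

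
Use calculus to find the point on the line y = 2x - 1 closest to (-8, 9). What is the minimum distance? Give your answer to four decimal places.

Minimize D(x)^2 = (x + 8)^2 + (2x - 10)^2.
d/dx[D^2] = 2(x + 8) + 2·2·(2x - 10) = 0 ⇒ x = 12/5.
Then y = 19/5 and the distance is √(676/5) ≈ 11.6276.

11.6276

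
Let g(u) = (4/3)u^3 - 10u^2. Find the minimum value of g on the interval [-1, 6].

-250/3

Differentiating, g'(u) = 4u^2 - 20u; which vanishes at u = 0 and u = 5.
Compare values at every candidate in [-1, 6]: g(-1) = -34/3, g(0) = 0, g(5) = -250/3, g(6) = -72.
Hence the absolute minimum is -250/3 at u = 5.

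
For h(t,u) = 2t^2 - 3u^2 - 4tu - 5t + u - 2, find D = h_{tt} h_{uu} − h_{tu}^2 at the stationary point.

∂h/∂t = 4t - 4u - 5 = 0 and ∂h/∂u = -4t - 6u + 1 = 0, so (t, u) = (17/20, -2/5).
The Hessian has h_{tt} = 4, h_{uu} = -6, h_{tu} = -4, giving D = -40 < 0, so the point is a saddle point.
D = (4)·(-6) − (-4)^2 = -40.

-40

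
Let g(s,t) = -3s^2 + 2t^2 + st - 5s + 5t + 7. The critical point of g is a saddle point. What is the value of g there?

∂g/∂s = -6s + t - 5 = 0 and ∂g/∂t = s + 4t + 5 = 0, so (s, t) = (-1, -1).
The Hessian has g_{ss} = -6, g_{tt} = 4, g_{st} = 1, giving D = -25 < 0, so the point is a saddle point.
g(-1, -1) = 7.

7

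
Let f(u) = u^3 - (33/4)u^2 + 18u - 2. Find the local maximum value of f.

f'(u) = 3u^2 - (33/2)u + 18. Setting f'(u) = 0 gives u ∈ {3/2, 4}.
Since f''(u) = 6u - 33/2, we get f''(3/2) = -15/2 < 0 ⇒ local maximum; f''(4) = 15/2 > 0 ⇒ local minimum.
So the local maximum value is f(3/2) = 157/16.

157/16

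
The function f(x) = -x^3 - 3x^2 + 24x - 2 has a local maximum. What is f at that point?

26

f'(x) = -3x^2 - 6x + 24 = 0 at x = -4, 2.
Since f''(x) = -6x - 6, we get f''(-4) = 18 > 0 ⇒ local minimum; f''(2) = -18 < 0 ⇒ local maximum.
The local maximum is f(2) = 26.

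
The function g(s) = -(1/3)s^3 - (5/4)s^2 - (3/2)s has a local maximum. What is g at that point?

g'(s) = -s^2 - (5/2)s - 3/2. Setting g'(s) = 0 gives s ∈ {-3/2, -1}.
g''(s) = -2s - 5/2. g''(-3/2) = 1/2 > 0 ⇒ local minimum; g''(-1) = -1/2 < 0 ⇒ local maximum.
So the local maximum value is g(-1) = 7/12.

7/12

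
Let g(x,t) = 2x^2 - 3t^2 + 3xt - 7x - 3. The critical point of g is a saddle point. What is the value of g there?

-82/11

∂g/∂x = 4x + 3t - 7 = 0 and ∂g/∂t = 3x - 6t = 0, so (x, t) = (14/11, 7/11).
The Hessian has g_{xx} = 4, g_{tt} = -6, g_{xt} = 3, giving D = -33 < 0, so the point is a saddle point.
g(14/11, 7/11) = -82/11.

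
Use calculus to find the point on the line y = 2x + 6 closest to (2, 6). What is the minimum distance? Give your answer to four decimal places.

Minimize D(x)^2 = (x - 2)^2 + (2x)^2.
d/dx[D^2] = 2(x - 2) + 2·2·(2x) = 0 ⇒ x = 2/5.
Then y = 34/5 and the distance is √(16/5) ≈ 1.7889.

1.7889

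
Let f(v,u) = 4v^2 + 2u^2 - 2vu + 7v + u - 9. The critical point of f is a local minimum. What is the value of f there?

∂f/∂v = 8v - 2u + 7 = 0 and ∂f/∂u = -2v + 4u + 1 = 0, so (v, u) = (-15/14, -11/14).
The Hessian has f_{vv} = 8, f_{uu} = 4, f_{vu} = -2, giving D = 28 > 0 with f_{vv} > 0, so the point is a local minimum.
f(-15/14, -11/14) = -92/7.

-92/7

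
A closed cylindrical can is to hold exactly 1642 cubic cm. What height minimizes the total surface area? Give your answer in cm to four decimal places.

With radius r and height h, πr²h = 1642 so h = 1642/(πr²), and S(r) = 2πr² + 2πrh = 2πr² + 2·1642/r.
S'(r) = 4πr − 2·1642/r² = 0 ⇒ r³ = 1642/(2π), so r ≈ 6.3934 and h = 2r ≈ 12.7868.
S''(r) = 4π + 4·1642/r³ > 0, so this is the minimum; S ≈ 770.4834.

12.7868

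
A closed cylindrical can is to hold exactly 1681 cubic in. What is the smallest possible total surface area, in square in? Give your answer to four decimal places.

782.6358

With radius r and height h, πr²h = 1681 so h = 1681/(πr²), and S(r) = 2πr² + 2πrh = 2πr² + 2·1681/r.
S'(r) = 4πr − 2·1681/r² = 0 ⇒ r³ = 1681/(2π), so r ≈ 6.4436 and h = 2r ≈ 12.8872.
S''(r) = 4π + 4·1681/r³ > 0, so this is the minimum; S ≈ 782.6358.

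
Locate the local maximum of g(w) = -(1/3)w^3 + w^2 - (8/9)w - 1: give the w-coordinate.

4/3

g'(w) = -w^2 + 2w - 8/9. Setting g'(w) = 0 gives w ∈ {2/3, 4/3}.
g''(w) = -2w + 2. g''(2/3) = 2/3 > 0 ⇒ local minimum; g''(4/3) = -2/3 < 0 ⇒ local maximum.
Thus g has its local maximum at w = 4/3, with value -97/81.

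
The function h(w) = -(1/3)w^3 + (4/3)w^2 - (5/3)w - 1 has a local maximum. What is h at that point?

-131/81

Critical points: h'(w) = -w^2 + (8/3)w - 5/3 vanishes at w = 1, 5/3.
Second-derivative test with h''(w) = -2w + 8/3: h''(1) = 2/3 > 0 ⇒ local minimum; h''(5/3) = -2/3 < 0 ⇒ local maximum.
The local maximum is h(5/3) = -131/81.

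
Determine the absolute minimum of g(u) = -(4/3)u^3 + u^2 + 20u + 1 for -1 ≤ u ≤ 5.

g'(u) = -4u^2 + 2u + 20, whose only zero in [-1, 5] is u = 5/2.
Candidates: g(-1) = -50/3; g(5/2) = 437/12; g(5) = -122/3.
So the minimum is g(5) = -122/3.

-122/3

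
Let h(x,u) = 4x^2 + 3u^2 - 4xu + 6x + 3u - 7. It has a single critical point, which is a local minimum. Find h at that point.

∂h/∂x = 8x - 4u + 6 = 0 and ∂h/∂u = -4x + 6u + 3 = 0, so (x, u) = (-3/2, -3/2).
The Hessian has h_{xx} = 8, h_{uu} = 6, h_{xu} = -4, giving D = 32 > 0 with h_{xx} > 0, so the point is a local minimum.
h(-3/2, -3/2) = -55/4.

-55/4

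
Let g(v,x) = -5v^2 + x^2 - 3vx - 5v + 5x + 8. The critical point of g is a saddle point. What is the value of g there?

57/29

∂g/∂v = -10v - 3x - 5 = 0 and ∂g/∂x = -3v + 2x + 5 = 0, so (v, x) = (5/29, -65/29).
The Hessian has g_{vv} = -10, g_{xx} = 2, g_{vx} = -3, giving D = -29 < 0, so the point is a saddle point.
g(5/29, -65/29) = 57/29.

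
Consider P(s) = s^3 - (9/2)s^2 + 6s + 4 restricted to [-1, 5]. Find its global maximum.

P'(s) = 3s^2 - 9s + 6, which vanishes at s = 1 and s = 2.
Compare values at every candidate in [-1, 5]: P(-1) = -15/2; P(1) = 13/2; P(2) = 6; P(5) = 93/2.
Hence the absolute maximum is 93/2 at s = 5.

93/2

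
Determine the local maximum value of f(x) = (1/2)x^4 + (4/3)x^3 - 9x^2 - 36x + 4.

112/3

Critical points: f'(x) = 2x^3 + 4x^2 - 18x - 36 vanishes at x = -3, -2, 3.
f''(x) = 6x^2 + 8x - 18. f''(-3) = 12 > 0 ⇒ local minimum; f''(-2) = -10 < 0 ⇒ local maximum; f''(3) = 60 > 0 ⇒ local minimum.
The local maximum is f(-2) = 112/3.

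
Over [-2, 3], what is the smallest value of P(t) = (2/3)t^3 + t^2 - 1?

The derivative is 2t^2 + 2t, which vanishes at t = -1 and t = 0.
Compare values at every candidate in [-2, 3]: P(-2) = -7/3; P(-1) = -2/3; P(0) = -1; P(3) = 26.
Hence the absolute minimum is -7/3 at t = -2.

-7/3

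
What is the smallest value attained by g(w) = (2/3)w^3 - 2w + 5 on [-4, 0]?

-89/3

Differentiating, g'(w) = 2w^2 - 2; whose only zero in [-4, 0] is w = -1.
Compare values at every candidate in [-4, 0]: g(-4) = -89/3, g(-1) = 19/3, g(0) = 5.
Hence the absolute minimum is -89/3 at w = -4.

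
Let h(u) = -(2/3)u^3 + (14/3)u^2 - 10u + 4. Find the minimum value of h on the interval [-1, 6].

-32

Differentiating, h'(u) = -2u^2 + (28/3)u - 10; which vanishes at u = 5/3 and u = 3.
Compare values at every candidate in [-1, 6]: h(-1) = 58/3,  h(5/3) = -226/81,  h(3) = -2,  h(6) = -32.
So the minimum is h(6) = -32.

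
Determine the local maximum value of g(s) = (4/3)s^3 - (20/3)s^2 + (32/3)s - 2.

g'(s) = 4s^2 - (40/3)s + 32/3. Setting g'(s) = 0 gives s ∈ {4/3, 2}.
Second-derivative test with g''(s) = 8s - 40/3: g''(4/3) = -8/3 < 0 ⇒ local maximum; g''(2) = 8/3 > 0 ⇒ local minimum.
The local maximum is g(4/3) = 286/81.

286/81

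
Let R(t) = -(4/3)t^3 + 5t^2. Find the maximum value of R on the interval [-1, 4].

125/12

R'(t) = -4t^2 + 10t, which vanishes at t = 0 and t = 5/2.
Evaluating at the critical points and endpoints: R(-1) = 19/3; R(0) = 0; R(5/2) = 125/12; R(4) = -16/3.
Hence the absolute maximum is 125/12 at t = 5/2.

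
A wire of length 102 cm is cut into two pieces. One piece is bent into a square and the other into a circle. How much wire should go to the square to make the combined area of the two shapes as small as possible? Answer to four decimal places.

57.1301

Let x be the length used for the square. Square side x/4; circle radius (102−x)/(2π).
A(x) = (x/4)² + π·((102−x)/(2π))² = x²/16 + (102−x)²/(4π) for 0 ≤ x ≤ 102. A'(x) = x/8 − (102−x)/(2π) = 0 gives x = 4·102/(π+4) ≈ 57.1301.
A'' = 1/8 + 1/(2π) > 0, so this gives the minimum combined area; x ≈ 57.1301 cm to the square.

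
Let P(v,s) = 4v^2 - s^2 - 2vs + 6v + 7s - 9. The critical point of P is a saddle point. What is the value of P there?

16/5

∂P/∂v = 8v - 2s + 6 = 0 and ∂P/∂s = -2v - 2s + 7 = 0, so (v, s) = (1/10, 17/5).
The Hessian has P_{vv} = 8, P_{ss} = -2, P_{vs} = -2, giving D = -20 < 0, so the point is a saddle point.
P(1/10, 17/5) = 16/5.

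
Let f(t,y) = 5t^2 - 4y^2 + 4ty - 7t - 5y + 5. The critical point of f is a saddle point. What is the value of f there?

∂f/∂t = 10t + 4y - 7 = 0 and ∂f/∂y = 4t - 8y - 5 = 0, so (t, y) = (19/24, -11/48).
The Hessian has f_{tt} = 10, f_{yy} = -8, f_{ty} = 4, giving D = -96 < 0, so the point is a saddle point.
f(19/24, -11/48) = 269/96.

269/96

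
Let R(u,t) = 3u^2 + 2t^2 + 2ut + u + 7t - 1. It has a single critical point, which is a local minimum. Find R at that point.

-31/4

∂R/∂u = 6u + 2t + 1 = 0 and ∂R/∂t = 2u + 4t + 7 = 0, so (u, t) = (1/2, -2).
The Hessian has R_{uu} = 6, R_{tt} = 4, R_{ut} = 2, giving D = 20 > 0 with R_{uu} > 0, so the point is a local minimum.
R(1/2, -2) = -31/4.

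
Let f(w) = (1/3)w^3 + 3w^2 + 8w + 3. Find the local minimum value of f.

f'(w) = w^2 + 6w + 8 = 0 at w = -4, -2.
Since f''(w) = 2w + 6, we get f''(-4) = -2 < 0 ⇒ local maximum; f''(-2) = 2 > 0 ⇒ local minimum.
The local minimum is f(-2) = -11/3.

-11/3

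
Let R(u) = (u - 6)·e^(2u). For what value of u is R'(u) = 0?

Differentiating with the product rule gives R'(u) = (2u - 11)·e^(2u). Since e^(2u) > 0, the only critical point is u = 11/2.
R''(11/2) has the same sign as 2 > 0, so this is a local minimum.
R(11/2) = (-1/2)·e^(11) ≈ -29937.0709.

11/2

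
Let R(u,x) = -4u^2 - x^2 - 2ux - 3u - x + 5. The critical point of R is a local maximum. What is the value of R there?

∂R/∂u = -8u - 2x - 3 = 0 and ∂R/∂x = -2u - 2x - 1 = 0, so (u, x) = (-1/3, -1/6).
The Hessian has R_{uu} = -8, R_{xx} = -2, R_{ux} = -2, giving D = 12 > 0 with R_{uu} < 0, so the point is a local maximum.
R(-1/3, -1/6) = 67/12.

67/12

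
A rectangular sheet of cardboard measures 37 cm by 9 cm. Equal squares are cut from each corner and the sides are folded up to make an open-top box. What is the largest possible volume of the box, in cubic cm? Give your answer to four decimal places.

330.6249

With cut size x, the volume is V(x) = x(37 − 2x)(9 − 2x) for 0 < x < 4.5.
V'(x) = 12x^2 − 184x + 333. Setting V'(x) = 0 gives x ≈ 2.0964 (the root in (0, 4.5)).
V''(x) = 24x − 184 is negative there, so this is the maximum; V ≈ 330.6249.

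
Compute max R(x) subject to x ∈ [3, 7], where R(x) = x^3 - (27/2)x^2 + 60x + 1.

R'(x) = 3x^2 - 27x + 60, which vanishes at x = 4 and x = 5.
Compare values at every candidate in [3, 7]: R(3) = 173/2,  R(4) = 89,  R(5) = 177/2,  R(7) = 205/2.
Hence the absolute maximum is 205/2 at x = 7.

205/2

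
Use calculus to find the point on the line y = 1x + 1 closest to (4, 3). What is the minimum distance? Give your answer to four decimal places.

Minimize D(x)^2 = (x - 4)^2 + (x - 2)^2.
d/dx[D^2] = 2(x - 4) + 2·1·(x - 2) = 0 ⇒ x = 3.
Then y = 4 and the distance is √(2) ≈ 1.4142.

1.4142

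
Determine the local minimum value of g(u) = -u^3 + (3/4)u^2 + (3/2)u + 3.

41/16

g'(u) = -3u^2 + (3/2)u + 3/2 = 0 at u = -1/2, 1.
Second-derivative test with g''(u) = -6u + 3/2: g''(-1/2) = 9/2 > 0 ⇒ local minimum; g''(1) = -9/2 < 0 ⇒ local maximum.
Thus g has its local minimum at u = -1/2, with value 41/16.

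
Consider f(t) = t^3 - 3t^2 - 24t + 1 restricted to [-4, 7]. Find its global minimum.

Differentiating, f'(t) = 3t^2 - 6t - 24; which vanishes at t = -2 and t = 4.
Compare values at every candidate in [-4, 7]: f(-4) = -15,  f(-2) = 29,  f(4) = -79,  f(7) = 29.
So the minimum is f(4) = -79.

-79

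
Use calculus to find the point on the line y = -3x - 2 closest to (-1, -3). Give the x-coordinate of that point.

Minimize D(x)^2 = (x + 1)^2 + (-3x + 1)^2.
d/dx[D^2] = 2(x + 1) + 2·(-3)·(-3x + 1) = 0 ⇒ x = 1/5.
Then y = -13/5 and the distance is √(8/5) ≈ 1.2649.

1/5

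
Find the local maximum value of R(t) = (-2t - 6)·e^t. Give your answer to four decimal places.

0.0366

R'(t) = (-2)·e^t + (-2t - 6)·1·e^t = (-2t - 8)·e^t. Since e^t > 0, the only critical point is t = -4.
R''(-4) has the same sign as -2 < 0, so this is a local maximum.
R(-4) = (2)·e^(-4) ≈ 0.0366.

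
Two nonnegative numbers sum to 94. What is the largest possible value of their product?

2209

With x + y = 94, the product is P(x) = x(94 − x).
P'(x) = 94 − 2x = 0 gives x = 47; P'' = −2 < 0, so this is the maximum.
P = 47·47 = 2209.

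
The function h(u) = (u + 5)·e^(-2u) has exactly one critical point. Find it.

-9/2

h'(u) = 1·e^(-2u) + (u + 5)·(-2)·e^(-2u) = (-2u - 9)·e^(-2u). Since e^(-2u) > 0, the only critical point is u = -9/2.
h''(-9/2) has the same sign as -2 < 0, so this is a local maximum.
h(-9/2) = (1/2)·e^(9) ≈ 4051.5420.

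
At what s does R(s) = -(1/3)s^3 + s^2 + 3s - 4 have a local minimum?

R'(s) = -s^2 + 2s + 3. Setting R'(s) = 0 gives s ∈ {-1, 3}.
Since R''(s) = -2s + 2, we get R''(-1) = 4 > 0 ⇒ local minimum; R''(3) = -4 < 0 ⇒ local maximum.
So the local minimum value is R(-1) = -17/3.

-1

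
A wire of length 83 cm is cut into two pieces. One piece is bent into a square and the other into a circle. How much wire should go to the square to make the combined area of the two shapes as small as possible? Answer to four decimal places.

46.4882

Let x be the length used for the square. Square side x/4; circle radius (83−x)/(2π).
A(x) = (x/4)² + π·((83−x)/(2π))² = x²/16 + (83−x)²/(4π) for 0 ≤ x ≤ 83. A'(x) = x/8 − (83−x)/(2π) = 0 gives x = 4·83/(π+4) ≈ 46.4882.
A'' = 1/8 + 1/(2π) > 0, so this gives the minimum combined area; x ≈ 46.4882 cm to the square.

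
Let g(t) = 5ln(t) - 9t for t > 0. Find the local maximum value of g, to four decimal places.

-7.9389

g'(t) = 5/t − 9 = 0 gives t = 5/9.
g''(t) = -5/t², which is negative for t > 0, so this is a local maximum.
g(5/9) = 5·ln(5/9) - 5 ≈ -7.9389.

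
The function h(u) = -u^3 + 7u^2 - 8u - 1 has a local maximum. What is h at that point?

15

h'(u) = -3u^2 + 14u - 8. Setting h'(u) = 0 gives u ∈ {2/3, 4}.
Second-derivative test with h''(u) = -6u + 14: h''(2/3) = 10 > 0 ⇒ local minimum; h''(4) = -10 < 0 ⇒ local maximum.
Thus h has its local maximum at u = 4, with value 15.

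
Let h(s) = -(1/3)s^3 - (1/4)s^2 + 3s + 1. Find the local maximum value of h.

61/16

Critical points: h'(s) = -s^2 - (1/2)s + 3 vanishes at s = -2, 3/2.
Since h''(s) = -2s - 1/2, we get h''(-2) = 7/2 > 0 ⇒ local minimum; h''(3/2) = -7/2 < 0 ⇒ local maximum.
So the local maximum value is h(3/2) = 61/16.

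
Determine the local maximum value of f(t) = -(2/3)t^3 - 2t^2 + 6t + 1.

13/3

Critical points: f'(t) = -2t^2 - 4t + 6 vanishes at t = -3, 1.
Since f''(t) = -4t - 4, we get f''(-3) = 8 > 0 ⇒ local minimum; f''(1) = -8 < 0 ⇒ local maximum.
Thus f has its local maximum at t = 1, with value 13/3.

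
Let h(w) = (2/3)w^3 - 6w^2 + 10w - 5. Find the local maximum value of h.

-1/3

Critical points: h'(w) = 2w^2 - 12w + 10 vanishes at w = 1, 5.
Since h''(w) = 4w - 12, we get h''(1) = -8 < 0 ⇒ local maximum; h''(5) = 8 > 0 ⇒ local minimum.
Thus h has its local maximum at w = 1, with value -1/3.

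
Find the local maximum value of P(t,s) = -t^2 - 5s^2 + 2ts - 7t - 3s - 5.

∂P/∂t = -2t + 2s - 7 = 0 and ∂P/∂s = 2t - 10s - 3 = 0, so (t, s) = (-19/4, -5/4).
The Hessian has P_{tt} = -2, P_{ss} = -10, P_{ts} = 2, giving D = 16 > 0 with P_{tt} < 0, so the point is a local maximum.
P(-19/4, -5/4) = 27/2.

27/2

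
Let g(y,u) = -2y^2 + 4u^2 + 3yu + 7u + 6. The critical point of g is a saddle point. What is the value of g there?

∂g/∂y = -4y + 3u = 0 and ∂g/∂u = 3y + 8u + 7 = 0, so (y, u) = (-21/41, -28/41).
The Hessian has g_{yy} = -4, g_{uu} = 8, g_{yu} = 3, giving D = -41 < 0, so the point is a saddle point.
g(-21/41, -28/41) = 148/41.

148/41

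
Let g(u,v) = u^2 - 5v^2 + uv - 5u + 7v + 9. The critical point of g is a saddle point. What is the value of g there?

148/21

∂g/∂u = 2u + v - 5 = 0 and ∂g/∂v = u - 10v + 7 = 0, so (u, v) = (43/21, 19/21).
The Hessian has g_{uu} = 2, g_{vv} = -10, g_{uv} = 1, giving D = -21 < 0, so the point is a saddle point.
g(43/21, 19/21) = 148/21.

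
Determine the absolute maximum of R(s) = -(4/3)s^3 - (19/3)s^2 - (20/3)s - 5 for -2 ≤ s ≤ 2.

Differentiating, R'(s) = -4s^2 - (38/3)s - 20/3; whose only zero in [-2, 2] is s = -2/3.
Candidates: R(-2) = -19/3,  R(-2/3) = -241/81,  R(2) = -163/3.
So the maximum is R(-2/3) = -241/81.

-241/81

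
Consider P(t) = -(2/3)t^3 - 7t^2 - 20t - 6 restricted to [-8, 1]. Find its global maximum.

142/3

The derivative is -2t^2 - 14t - 20, which vanishes at t = -5 and t = -2.
Evaluating at the critical points and endpoints: P(-8) = 142/3; P(-5) = 7/3; P(-2) = 34/3; P(1) = -101/3.
Hence the absolute maximum is 142/3 at t = -8.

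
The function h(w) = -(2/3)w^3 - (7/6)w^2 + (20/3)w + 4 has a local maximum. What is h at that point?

748/81

h'(w) = -2w^2 - (7/3)w + 20/3. Setting h'(w) = 0 gives w ∈ {-5/2, 4/3}.
h''(w) = -4w - 7/3. h''(-5/2) = 23/3 > 0 ⇒ local minimum; h''(4/3) = -23/3 < 0 ⇒ local maximum.
So the local maximum value is h(4/3) = 748/81.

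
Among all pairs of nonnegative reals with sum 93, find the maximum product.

8649/4

With x + y = 93, the product is P(x) = x(93 − x).
P'(x) = 93 − 2x = 0 gives x = 93/2; P'' = −2 < 0, so this is the maximum.
P = 93/2·93/2 = 8649/4.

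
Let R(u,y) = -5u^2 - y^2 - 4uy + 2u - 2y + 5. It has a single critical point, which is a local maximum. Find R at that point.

∂R/∂u = -10u - 4y + 2 = 0 and ∂R/∂y = -4u - 2y - 2 = 0, so (u, y) = (3, -7).
The Hessian has R_{uu} = -10, R_{yy} = -2, R_{uy} = -4, giving D = 4 > 0 with R_{uu} < 0, so the point is a local maximum.
R(3, -7) = 15.

15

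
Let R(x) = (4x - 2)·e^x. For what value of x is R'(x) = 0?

By the product rule, R'(x) = (4x + 2)·e^x. Since e^x > 0, the only critical point is x = -1/2.
R''(-1/2) has the same sign as 4 > 0, so this is a local minimum.
R(-1/2) = (-4)·e^(-1/2) ≈ -2.4261.

-1/2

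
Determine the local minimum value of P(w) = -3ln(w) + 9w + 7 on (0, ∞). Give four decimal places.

P'(w) = -3/w + 9 = 0 gives w = 1/3.
P''(w) = 3/w², which is positive for w > 0, so this is a local minimum.
P(1/3) = -3·ln(1/3) + 3 + 7 ≈ 13.2958.

13.2958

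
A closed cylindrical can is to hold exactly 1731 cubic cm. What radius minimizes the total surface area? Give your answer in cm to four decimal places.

With radius r and height h, πr²h = 1731 so h = 1731/(πr²), and S(r) = 2πr² + 2πrh = 2πr² + 2·1731/r.
S'(r) = 4πr − 2·1731/r² = 0 ⇒ r³ = 1731/(2π), so r ≈ 6.5069 and h = 2r ≈ 13.0137.
S''(r) = 4π + 4·1731/r³ > 0, so this is the minimum; S ≈ 798.0791.

6.5069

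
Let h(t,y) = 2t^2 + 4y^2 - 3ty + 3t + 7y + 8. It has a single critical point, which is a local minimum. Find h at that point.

-13/23

∂h/∂t = 4t - 3y + 3 = 0 and ∂h/∂y = -3t + 8y + 7 = 0, so (t, y) = (-45/23, -37/23).
The Hessian has h_{tt} = 4, h_{yy} = 8, h_{ty} = -3, giving D = 23 > 0 with h_{tt} > 0, so the point is a local minimum.
h(-45/23, -37/23) = -13/23.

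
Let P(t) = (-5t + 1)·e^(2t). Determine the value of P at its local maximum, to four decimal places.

Differentiating with the product rule gives P'(t) = (-10t - 3)·e^(2t). Since e^(2t) > 0, the only critical point is t = -3/10.
P''(-3/10) has the same sign as -10 < 0, so this is a local maximum.
P(-3/10) = (5/2)·e^(-3/5) ≈ 1.3720.

1.3720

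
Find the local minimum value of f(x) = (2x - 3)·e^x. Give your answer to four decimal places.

-3.2974

Differentiating with the product rule gives f'(x) = (2x - 1)·e^x. Since e^x > 0, the only critical point is x = 1/2.
f''(1/2) has the same sign as 2 > 0, so this is a local minimum.
f(1/2) = (-2)·e^(1/2) ≈ -3.2974.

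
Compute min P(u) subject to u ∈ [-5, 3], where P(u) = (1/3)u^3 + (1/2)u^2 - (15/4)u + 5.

-65/12

Differentiating, P'(u) = u^2 + u - 15/4; which vanishes at u = -5/2 and u = 3/2.
Evaluating at the critical points and endpoints: P(-5) = -65/12,  P(-5/2) = 295/24,  P(3/2) = 13/8,  P(3) = 29/4.
So the minimum is P(-5) = -65/12.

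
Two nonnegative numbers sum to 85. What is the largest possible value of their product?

With x + y = 85, the product is P(x) = x(85 − x).
P'(x) = 85 − 2x = 0 gives x = 85/2; P'' = −2 < 0, so this is the maximum.
P = 85/2·85/2 = 7225/4.

7225/4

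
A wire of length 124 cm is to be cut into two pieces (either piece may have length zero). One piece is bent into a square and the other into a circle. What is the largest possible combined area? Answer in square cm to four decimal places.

Let x be the length used for the square. Square side x/4; circle radius (124−x)/(2π).
A(x) = (x/4)² + π·((124−x)/(2π))² = x²/16 + (124−x)²/(4π) for 0 ≤ x ≤ 124. A'(x) = x/8 − (124−x)/(2π) = 0 gives x = 4·124/(π+4) ≈ 69.4523.
A'' > 0, so the interior critical point is a minimum; the maximum is at an endpoint. A(0) = 1223.5832 and A(124) = 961.0000, so the largest area is 1223.5832.

1223.5832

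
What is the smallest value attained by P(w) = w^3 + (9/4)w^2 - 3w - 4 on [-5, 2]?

-231/4

The derivative is 3w^2 + (9/2)w - 3, which vanishes at w = -2 and w = 1/2.
Evaluating at the critical points and endpoints: P(-5) = -231/4, P(-2) = 3, P(1/2) = -77/16, P(2) = 7.
The minimum over the interval is -231/4, attained at w = -5.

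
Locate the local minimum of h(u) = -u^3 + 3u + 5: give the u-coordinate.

-1

h'(u) = -3u^2 + 3 = 0 at u = -1, 1.
h''(u) = -6u. h''(-1) = 6 > 0 ⇒ local minimum; h''(1) = -6 < 0 ⇒ local maximum.
The local minimum is h(-1) = 3.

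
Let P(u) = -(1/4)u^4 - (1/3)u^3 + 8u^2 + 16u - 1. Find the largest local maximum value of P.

317/3

P'(u) = -u^3 - u^2 + 16u + 16 = 0 at u = -4, -1, 4.
P''(u) = -3u^2 - 2u + 16. P''(-4) = -24 < 0 ⇒ local maximum; P''(-1) = 15 > 0 ⇒ local minimum; P''(4) = -40 < 0 ⇒ local maximum.
So the largest local maximum value is P(4) = 317/3.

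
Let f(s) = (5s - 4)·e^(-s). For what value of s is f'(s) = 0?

By the product rule, f'(s) = (-5s + 9)·e^(-s). Since e^(-s) > 0, the only critical point is s = 9/5.
f''(9/5) has the same sign as -5 < 0, so this is a local maximum.
f(9/5) = (5)·e^(-9/5) ≈ 0.8265.

9/5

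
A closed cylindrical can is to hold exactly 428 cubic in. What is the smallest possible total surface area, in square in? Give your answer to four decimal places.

With radius r and height h, πr²h = 428 so h = 428/(πr²), and S(r) = 2πr² + 2πrh = 2πr² + 2·428/r.
S'(r) = 4πr − 2·428/r² = 0 ⇒ r³ = 428/(2π), so r ≈ 4.0840 and h = 2r ≈ 8.1680.
S''(r) = 4π + 4·428/r³ > 0, so this is the minimum; S ≈ 314.3960.

314.3960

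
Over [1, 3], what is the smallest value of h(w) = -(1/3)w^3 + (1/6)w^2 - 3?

The derivative is -w^2 + (1/3)w, which has no zeros in [1, 3].
Evaluating at the critical points and endpoints: h(1) = -19/6, h(3) = -21/2.
The minimum over the interval is -21/2, attained at w = 3.

-21/2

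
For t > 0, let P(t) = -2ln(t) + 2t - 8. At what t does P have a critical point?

P'(t) = -2/t + 2 = 0 gives t = 1.
P''(t) = 2/t², which is positive for t > 0, so this is a local minimum.
P(1) = -2·ln(1) + 2 - 8 ≈ -6.0000.

1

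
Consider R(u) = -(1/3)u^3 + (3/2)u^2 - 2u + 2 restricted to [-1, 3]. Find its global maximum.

Differentiating, R'(u) = -u^2 + 3u - 2; which vanishes at u = 1 and u = 2.
Evaluating at the critical points and endpoints: R(-1) = 35/6, R(1) = 7/6, R(2) = 4/3, R(3) = 1/2.
Hence the absolute maximum is 35/6 at u = -1.

35/6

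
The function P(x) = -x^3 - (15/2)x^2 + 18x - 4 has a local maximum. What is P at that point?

11/2

P'(x) = -3x^2 - 15x + 18. Setting P'(x) = 0 gives x ∈ {-6, 1}.
Since P''(x) = -6x - 15, we get P''(-6) = 21 > 0 ⇒ local minimum; P''(1) = -21 < 0 ⇒ local maximum.
So the local maximum value is P(1) = 11/2.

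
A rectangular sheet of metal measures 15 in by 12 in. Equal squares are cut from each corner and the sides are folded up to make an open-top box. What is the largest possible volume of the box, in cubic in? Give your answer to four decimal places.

With cut size x, the volume is V(x) = x(15 − 2x)(12 − 2x) for 0 < x < 6.
V'(x) = 12x^2 − 108x + 180. Setting V'(x) = 0 gives x ≈ 2.2087 (the root in (0, 6)).
V''(x) = 24x − 108 is negative there, so this is the maximum; V ≈ 177.2341.

177.2341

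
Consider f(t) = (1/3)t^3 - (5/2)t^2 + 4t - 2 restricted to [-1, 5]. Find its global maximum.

-1/6

The derivative is t^2 - 5t + 4, which vanishes at t = 1 and t = 4.
Evaluating at the critical points and endpoints: f(-1) = -53/6, f(1) = -1/6, f(4) = -14/3, f(5) = -17/6.
Hence the absolute maximum is -1/6 at t = 1.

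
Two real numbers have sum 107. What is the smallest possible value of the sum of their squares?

11449/2

With a + b = 107, a^2 + b^2 = a^2 + (107 − a)^2.
The derivative 2a − 2(107 − a) = 4a − 214 vanishes at a = 107/2; second derivative 4 > 0, a minimum.
The minimum is 2·(107/2)^2 = 11449/2.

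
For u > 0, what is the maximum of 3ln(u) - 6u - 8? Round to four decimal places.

-13.0794

R'(u) = 3/u − 6 = 0 gives u = 1/2.
R''(u) = -3/u², which is negative for u > 0, so this is a local maximum.
R(1/2) = 3·ln(1/2) - 3 - 8 ≈ -13.0794.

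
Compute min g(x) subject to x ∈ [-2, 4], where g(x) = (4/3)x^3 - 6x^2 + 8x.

The derivative is 4x^2 - 12x + 8, which vanishes at x = 1 and x = 2.
Candidates: g(-2) = -152/3; g(1) = 10/3; g(2) = 8/3; g(4) = 64/3.
The minimum over the interval is -152/3, attained at x = -2.

-152/3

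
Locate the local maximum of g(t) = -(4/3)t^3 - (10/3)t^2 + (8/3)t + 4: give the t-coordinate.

1/3

g'(t) = -4t^2 - (20/3)t + 8/3 = 0 at t = -2, 1/3.
Second-derivative test with g''(t) = -8t - 20/3: g''(-2) = 28/3 > 0 ⇒ local minimum; g''(1/3) = -28/3 < 0 ⇒ local maximum.
The local maximum is g(1/3) = 362/81.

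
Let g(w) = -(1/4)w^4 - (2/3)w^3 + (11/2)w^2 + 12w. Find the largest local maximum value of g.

g'(w) = -w^3 - 2w^2 + 11w + 12. Setting g'(w) = 0 gives w ∈ {-4, -1, 3}.
Second-derivative test with g''(w) = -3w^2 - 4w + 11: g''(-4) = -21 < 0 ⇒ local maximum; g''(-1) = 12 > 0 ⇒ local minimum; g''(3) = -28 < 0 ⇒ local maximum.
The largest local maximum is g(3) = 189/4.

189/4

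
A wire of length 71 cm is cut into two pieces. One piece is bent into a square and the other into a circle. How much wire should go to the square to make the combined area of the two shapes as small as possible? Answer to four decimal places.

Let x be the length used for the square. Square side x/4; circle radius (71−x)/(2π).
A(x) = (x/4)² + π·((71−x)/(2π))² = x²/16 + (71−x)²/(4π) for 0 ≤ x ≤ 71. A'(x) = x/8 − (71−x)/(2π) = 0 gives x = 4·71/(π+4) ≈ 39.7670.
A'' = 1/8 + 1/(2π) > 0, so this gives the minimum combined area; x ≈ 39.7670 cm to the square.

39.7670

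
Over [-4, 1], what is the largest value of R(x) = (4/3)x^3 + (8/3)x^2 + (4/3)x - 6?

-2/3

The derivative is 4x^2 + (16/3)x + 4/3, which vanishes at x = -1 and x = -1/3.
Candidates: R(-4) = -54,  R(-1) = -6,  R(-1/3) = -502/81,  R(1) = -2/3.
So the maximum is R(1) = -2/3.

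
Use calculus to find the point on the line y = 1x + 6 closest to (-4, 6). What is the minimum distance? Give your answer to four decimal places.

2.8284

Minimize D(x)^2 = (x + 4)^2 + (x)^2.
d/dx[D^2] = 2(x + 4) + 2·1·(x) = 0 ⇒ x = -2.
Then y = 4 and the distance is √(8) ≈ 2.8284.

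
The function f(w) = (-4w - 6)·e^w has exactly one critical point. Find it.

-5/2

Differentiating with the product rule gives f'(w) = (-4w - 10)·e^w. Since e^w > 0, the only critical point is w = -5/2.
f''(-5/2) has the same sign as -4 < 0, so this is a local maximum.
f(-5/2) = (4)·e^(-5/2) ≈ 0.3283.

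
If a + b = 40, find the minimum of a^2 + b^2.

800

With a + b = 40, a^2 + b^2 = a^2 + (40 − a)^2.
The derivative 2a − 2(40 − a) = 4a − 80 vanishes at a = 20; second derivative 4 > 0, a minimum.
The minimum is 2·(20)^2 = 800.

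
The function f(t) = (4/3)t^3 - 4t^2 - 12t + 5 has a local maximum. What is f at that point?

35/3

f'(t) = 4t^2 - 8t - 12. Setting f'(t) = 0 gives t ∈ {-1, 3}.
f''(t) = 8t - 8. f''(-1) = -16 < 0 ⇒ local maximum; f''(3) = 16 > 0 ⇒ local minimum.
The local maximum is f(-1) = 35/3.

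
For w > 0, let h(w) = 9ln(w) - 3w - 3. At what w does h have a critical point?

3

h'(w) = 9/w − 3 = 0 gives w = 3.
h''(w) = -9/w², which is negative for w > 0, so this is a local maximum.
h(3) = 9·ln(3) - 9 - 3 ≈ -2.1125.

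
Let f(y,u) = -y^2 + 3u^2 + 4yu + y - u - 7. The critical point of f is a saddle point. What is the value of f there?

∂f/∂y = -2y + 4u + 1 = 0 and ∂f/∂u = 4y + 6u - 1 = 0, so (y, u) = (5/14, -1/14).
The Hessian has f_{yy} = -2, f_{uu} = 6, f_{yu} = 4, giving D = -28 < 0, so the point is a saddle point.
f(5/14, -1/14) = -95/14.

-95/14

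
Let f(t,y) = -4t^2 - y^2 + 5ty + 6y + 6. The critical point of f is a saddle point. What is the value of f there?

-10

∂f/∂t = -8t + 5y = 0 and ∂f/∂y = 5t - 2y + 6 = 0, so (t, y) = (-10/3, -16/3).
The Hessian has f_{tt} = -8, f_{yy} = -2, f_{ty} = 5, giving D = -9 < 0, so the point is a saddle point.
f(-10/3, -16/3) = -10.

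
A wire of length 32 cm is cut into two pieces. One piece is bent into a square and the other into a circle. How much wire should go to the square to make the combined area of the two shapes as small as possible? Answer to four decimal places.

Let x be the length used for the square. Square side x/4; circle radius (32−x)/(2π).
A(x) = (x/4)² + π·((32−x)/(2π))² = x²/16 + (32−x)²/(4π) for 0 ≤ x ≤ 32. A'(x) = x/8 − (32−x)/(2π) = 0 gives x = 4·32/(π+4) ≈ 17.9232.
A'' = 1/8 + 1/(2π) > 0, so this gives the minimum combined area; x ≈ 17.9232 cm to the square.

17.9232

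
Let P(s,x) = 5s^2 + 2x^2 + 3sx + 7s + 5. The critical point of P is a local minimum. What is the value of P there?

57/31

∂P/∂s = 10s + 3x + 7 = 0 and ∂P/∂x = 3s + 4x = 0, so (s, x) = (-28/31, 21/31).
The Hessian has P_{ss} = 10, P_{xx} = 4, P_{sx} = 3, giving D = 31 > 0 with P_{ss} > 0, so the point is a local minimum.
P(-28/31, 21/31) = 57/31.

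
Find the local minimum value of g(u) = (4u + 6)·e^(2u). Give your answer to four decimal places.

-0.0366

Differentiating with the product rule gives g'(u) = (8u + 16)·e^(2u). Since e^(2u) > 0, the only critical point is u = -2.
g''(-2) has the same sign as 8 > 0, so this is a local minimum.
g(-2) = (-2)·e^(-4) ≈ -0.0366.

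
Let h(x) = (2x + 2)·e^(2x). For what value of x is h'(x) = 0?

-3/2

By the product rule, h'(x) = (4x + 6)·e^(2x). Since e^(2x) > 0, the only critical point is x = -3/2.
h''(-3/2) has the same sign as 4 > 0, so this is a local minimum.
h(-3/2) = (-1)·e^(-3) ≈ -0.0498.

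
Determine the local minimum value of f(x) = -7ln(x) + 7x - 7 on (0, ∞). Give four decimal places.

f'(x) = -7/x + 7 = 0 gives x = 1.
f''(x) = 7/x², which is positive for x > 0, so this is a local minimum.
f(1) = -7·ln(1) + 7 - 7 ≈ 0.0000.

0.0000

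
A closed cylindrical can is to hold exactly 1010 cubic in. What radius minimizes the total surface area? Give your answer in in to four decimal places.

With radius r and height h, πr²h = 1010 so h = 1010/(πr²), and S(r) = 2πr² + 2πrh = 2πr² + 2·1010/r.
S'(r) = 4πr − 2·1010/r² = 0 ⇒ r³ = 1010/(2π), so r ≈ 5.4373 and h = 2r ≈ 10.8745.
S''(r) = 4π + 4·1010/r³ > 0, so this is the minimum; S ≈ 557.2655.

5.4373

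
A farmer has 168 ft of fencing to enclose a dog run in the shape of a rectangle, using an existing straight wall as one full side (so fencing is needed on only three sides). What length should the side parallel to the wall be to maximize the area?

84

Let the sides perpendicular to the wall have length x and the parallel side y, so 2x + y = 168 and the area is A = xy = x(168 − 2x).
A'(x) = 168 − 4x = 0 gives x = 42, and A''(x) = −4 < 0 confirms a maximum.
Then y = 168 − 2·42 = 84 and A = 3528.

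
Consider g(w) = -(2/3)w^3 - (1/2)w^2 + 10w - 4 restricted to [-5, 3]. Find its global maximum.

Differentiating, g'(w) = -2w^2 - w + 10; which vanishes at w = -5/2 and w = 2.
Compare values at every candidate in [-5, 3]: g(-5) = 101/6; g(-5/2) = -521/24; g(2) = 26/3; g(3) = 7/2.
The maximum over the interval is 101/6, attained at w = -5.

101/6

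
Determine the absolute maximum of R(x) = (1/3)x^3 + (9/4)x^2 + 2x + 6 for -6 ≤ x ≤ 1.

38/3

The derivative is x^2 + (9/2)x + 2, which vanishes at x = -4 and x = -1/2.
Evaluating at the critical points and endpoints: R(-6) = 3,  R(-4) = 38/3,  R(-1/2) = 265/48,  R(1) = 127/12.
The maximum over the interval is 38/3, attained at x = -4.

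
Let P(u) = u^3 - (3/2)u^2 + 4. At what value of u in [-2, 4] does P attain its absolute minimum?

-2

Differentiating, P'(u) = 3u^2 - 3u; which vanishes at u = 0 and u = 1.
Evaluating at the critical points and endpoints: P(-2) = -10; P(0) = 4; P(1) = 7/2; P(4) = 44.
Hence the absolute minimum is -10 at u = -2.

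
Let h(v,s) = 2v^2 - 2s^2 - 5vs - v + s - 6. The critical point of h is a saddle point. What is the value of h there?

∂h/∂v = 4v - 5s - 1 = 0 and ∂h/∂s = -5v - 4s + 1 = 0, so (v, s) = (9/41, -1/41).
The Hessian has h_{vv} = 4, h_{ss} = -4, h_{vs} = -5, giving D = -41 < 0, so the point is a saddle point.
h(9/41, -1/41) = -251/41.

-251/41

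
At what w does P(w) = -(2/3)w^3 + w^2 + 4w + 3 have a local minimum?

-1

Critical points: P'(w) = -2w^2 + 2w + 4 vanishes at w = -1, 2.
P''(w) = -4w + 2. P''(-1) = 6 > 0 ⇒ local minimum; P''(2) = -6 < 0 ⇒ local maximum.
So the local minimum value is P(-1) = 2/3.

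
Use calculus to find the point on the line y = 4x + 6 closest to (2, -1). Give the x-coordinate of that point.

-26/17

Minimize D(x)^2 = (x - 2)^2 + (4x + 7)^2.
d/dx[D^2] = 2(x - 2) + 2·4·(4x + 7) = 0 ⇒ x = -26/17.
Then y = -2/17 and the distance is √(225/17) ≈ 3.6380.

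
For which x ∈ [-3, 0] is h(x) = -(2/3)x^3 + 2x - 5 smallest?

-1

h'(x) = -2x^2 + 2, whose only zero in [-3, 0] is x = -1.
Compare values at every candidate in [-3, 0]: h(-3) = 7,  h(-1) = -19/3,  h(0) = -5.
The minimum over the interval is -19/3, attained at x = -1.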